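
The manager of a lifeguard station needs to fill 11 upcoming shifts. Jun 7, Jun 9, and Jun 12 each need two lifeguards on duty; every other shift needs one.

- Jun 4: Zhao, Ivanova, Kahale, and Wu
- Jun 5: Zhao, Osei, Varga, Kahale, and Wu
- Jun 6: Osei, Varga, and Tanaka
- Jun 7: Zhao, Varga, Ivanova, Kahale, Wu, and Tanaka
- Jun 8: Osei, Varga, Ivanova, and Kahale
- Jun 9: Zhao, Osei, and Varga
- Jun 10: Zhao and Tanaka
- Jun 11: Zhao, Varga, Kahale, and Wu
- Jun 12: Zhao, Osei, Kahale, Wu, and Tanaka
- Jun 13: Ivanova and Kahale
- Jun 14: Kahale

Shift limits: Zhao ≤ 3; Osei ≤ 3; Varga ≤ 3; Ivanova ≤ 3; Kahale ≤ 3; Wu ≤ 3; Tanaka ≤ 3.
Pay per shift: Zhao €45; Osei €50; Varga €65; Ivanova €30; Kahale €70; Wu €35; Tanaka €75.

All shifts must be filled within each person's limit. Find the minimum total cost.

€615

Jun 14 can only be covered by Kahale, so that assignment is forced.
Picking the cheapest available lifeguard for each shift independently would cost €565, but that ignores the shift limits.
An optimal schedule: Jun 4→Ivanova, Jun 5→Wu, Jun 6→Osei, Jun 7→Zhao+Varga, Jun 8→Ivanova, Jun 9→Zhao+Osei, Jun 10→Zhao, Jun 11→Wu, Jun 12→Wu+Osei, Jun 13→Ivanova, Jun 14→Kahale.
Total: 30 + 35 + 50 + 45 + 65 + 30 + 45 + 50 + 45 + 35 + 35 + 50 + 30 + 70 = €615.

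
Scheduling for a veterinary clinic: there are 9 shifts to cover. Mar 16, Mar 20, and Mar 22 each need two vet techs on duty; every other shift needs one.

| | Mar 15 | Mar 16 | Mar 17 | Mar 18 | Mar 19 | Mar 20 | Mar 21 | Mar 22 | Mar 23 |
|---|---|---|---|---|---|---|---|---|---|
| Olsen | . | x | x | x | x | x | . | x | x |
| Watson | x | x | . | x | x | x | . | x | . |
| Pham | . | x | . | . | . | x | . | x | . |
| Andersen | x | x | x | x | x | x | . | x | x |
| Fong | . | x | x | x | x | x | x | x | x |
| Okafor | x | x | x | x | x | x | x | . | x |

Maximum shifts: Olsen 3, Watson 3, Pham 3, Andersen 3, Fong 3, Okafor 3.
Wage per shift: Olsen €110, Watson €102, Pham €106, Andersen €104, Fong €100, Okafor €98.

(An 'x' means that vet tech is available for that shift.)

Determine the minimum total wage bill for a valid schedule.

€1212

Picking the cheapest available vet tech for each shift independently would cost €1186, but that ignores the shift limits.
An optimal schedule: Mar 15→Okafor, Mar 16→Watson+Andersen, Mar 17→Okafor, Mar 18→Fong, Mar 19→Fong, Mar 20→Watson+Andersen, Mar 21→Okafor, Mar 22→Watson+Andersen, Mar 23→Fong.
Total: 98 + 102 + 104 + 98 + 100 + 100 + 102 + 104 + 98 + 102 + 104 + 100 = €1212.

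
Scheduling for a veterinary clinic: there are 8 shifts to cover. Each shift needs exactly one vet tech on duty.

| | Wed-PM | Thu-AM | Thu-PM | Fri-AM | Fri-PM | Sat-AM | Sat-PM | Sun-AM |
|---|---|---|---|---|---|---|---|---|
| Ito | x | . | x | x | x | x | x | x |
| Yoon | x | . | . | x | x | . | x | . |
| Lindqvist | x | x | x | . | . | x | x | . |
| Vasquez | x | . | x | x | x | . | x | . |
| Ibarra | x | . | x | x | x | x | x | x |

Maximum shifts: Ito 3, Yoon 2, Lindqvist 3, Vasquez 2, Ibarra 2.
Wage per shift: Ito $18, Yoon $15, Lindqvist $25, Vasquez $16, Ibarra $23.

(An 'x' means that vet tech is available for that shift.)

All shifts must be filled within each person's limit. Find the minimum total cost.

Thu-AM can only be covered by Lindqvist, so that assignment is forced.
Picking the cheapest available vet tech for each shift independently would cost $137, but that ignores the shift limits.
An optimal schedule: Wed-PM→Vasquez, Thu-AM→Lindqvist, Thu-PM→Vasquez, Fri-AM→Yoon, Fri-PM→Yoon, Sat-AM→Ito, Sat-PM→Ito, Sun-AM→Ito.
Total: 16 + 25 + 16 + 15 + 15 + 18 + 18 + 18 = $141.

$141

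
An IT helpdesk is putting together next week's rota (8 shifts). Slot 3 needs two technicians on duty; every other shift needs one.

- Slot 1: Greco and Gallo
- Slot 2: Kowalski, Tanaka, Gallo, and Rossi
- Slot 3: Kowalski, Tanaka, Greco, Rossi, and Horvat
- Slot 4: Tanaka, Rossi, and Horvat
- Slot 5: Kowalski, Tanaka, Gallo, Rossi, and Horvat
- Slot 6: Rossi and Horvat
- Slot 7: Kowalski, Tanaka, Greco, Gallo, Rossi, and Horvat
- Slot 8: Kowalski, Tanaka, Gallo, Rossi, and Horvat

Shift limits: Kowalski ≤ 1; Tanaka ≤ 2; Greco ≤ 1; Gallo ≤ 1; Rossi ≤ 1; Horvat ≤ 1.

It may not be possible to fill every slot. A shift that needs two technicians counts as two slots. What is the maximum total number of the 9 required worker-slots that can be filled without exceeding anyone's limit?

Total capacity across all technicians is 1+2+1+1+1+1 = 7, and 9 slots are needed, so at most 7 can be filled.
An assignment achieving 7: Slot 1→Greco, Slot 2→Kowalski, Slot 3→Tanaka+Horvat, Slot 4→Tanaka, Slot 5→Gallo, Slot 6→Rossi.
Loads: Kowalski 1/1, Tanaka 2/2, Greco 1/1, Gallo 1/1, Rossi 1/1, Horvat 1/1.

7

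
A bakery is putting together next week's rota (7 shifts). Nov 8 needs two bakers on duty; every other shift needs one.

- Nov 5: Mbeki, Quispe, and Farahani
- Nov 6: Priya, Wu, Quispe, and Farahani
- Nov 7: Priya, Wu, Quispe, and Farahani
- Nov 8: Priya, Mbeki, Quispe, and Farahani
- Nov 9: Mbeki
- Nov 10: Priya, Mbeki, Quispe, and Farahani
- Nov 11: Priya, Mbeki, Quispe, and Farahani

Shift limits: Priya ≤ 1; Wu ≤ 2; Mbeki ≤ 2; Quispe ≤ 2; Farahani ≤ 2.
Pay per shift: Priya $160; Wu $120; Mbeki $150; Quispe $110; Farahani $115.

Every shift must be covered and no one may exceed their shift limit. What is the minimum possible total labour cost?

Nov 9 can only be covered by Mbeki, so that assignment is forced.
Picking the cheapest available baker for each shift independently would cost $925, but that ignores the shift limits.
An optimal schedule: Nov 5→Quispe, Nov 6→Wu, Nov 7→Wu, Nov 8→Farahani+Mbeki, Nov 9→Mbeki, Nov 10→Quispe, Nov 11→Farahani.
Total: 110 + 120 + 120 + 115 + 150 + 150 + 110 + 115 = $990.

$990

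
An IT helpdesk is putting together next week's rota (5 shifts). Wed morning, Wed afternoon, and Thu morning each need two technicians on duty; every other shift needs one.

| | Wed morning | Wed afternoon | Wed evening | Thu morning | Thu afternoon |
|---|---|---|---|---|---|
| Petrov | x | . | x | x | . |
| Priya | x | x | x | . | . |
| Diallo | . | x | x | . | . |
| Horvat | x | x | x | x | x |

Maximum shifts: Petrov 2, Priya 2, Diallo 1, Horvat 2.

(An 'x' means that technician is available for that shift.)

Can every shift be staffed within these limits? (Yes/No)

Shifts {Wed morning, Wed afternoon, Wed evening, Thu morning, Thu afternoon} need 8 worker-slots in total, but the technicians available for any of those shifts (Petrov, Priya, Diallo, and Horvat) can supply at most 7 among them. So no valid schedule exists.

No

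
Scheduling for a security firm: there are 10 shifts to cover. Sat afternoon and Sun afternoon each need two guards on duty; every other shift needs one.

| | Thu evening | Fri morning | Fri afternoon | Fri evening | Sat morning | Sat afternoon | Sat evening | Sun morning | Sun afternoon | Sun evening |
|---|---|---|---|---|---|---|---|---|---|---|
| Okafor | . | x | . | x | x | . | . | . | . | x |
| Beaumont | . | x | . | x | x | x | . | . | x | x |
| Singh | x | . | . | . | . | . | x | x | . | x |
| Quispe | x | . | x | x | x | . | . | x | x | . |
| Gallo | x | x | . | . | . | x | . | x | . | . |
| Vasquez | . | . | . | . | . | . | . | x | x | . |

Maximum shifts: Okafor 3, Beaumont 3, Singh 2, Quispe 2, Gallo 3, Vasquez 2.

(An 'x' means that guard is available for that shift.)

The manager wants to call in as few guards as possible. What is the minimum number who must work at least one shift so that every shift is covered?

12 slots to fill and no one can take more than 3, so at least ⌈12/3⌉ = 4 guards are needed.
Any 4 guards together have capacity at most 3+3+3+2 = 11 < 12 slots, so 4 can never suffice.
Okafor, Beaumont, Singh, Quispe, and Gallo alone can cover everything: Thu evening→Singh, Fri morning→Okafor, Fri afternoon→Quispe, Fri evening→Okafor, Sat morning→Okafor, Sat afternoon→Beaumont+Gallo, Sat evening→Singh, Sun morning→Gallo, Sun afternoon→Beaumont+Quispe, Sun evening→Beaumont.

5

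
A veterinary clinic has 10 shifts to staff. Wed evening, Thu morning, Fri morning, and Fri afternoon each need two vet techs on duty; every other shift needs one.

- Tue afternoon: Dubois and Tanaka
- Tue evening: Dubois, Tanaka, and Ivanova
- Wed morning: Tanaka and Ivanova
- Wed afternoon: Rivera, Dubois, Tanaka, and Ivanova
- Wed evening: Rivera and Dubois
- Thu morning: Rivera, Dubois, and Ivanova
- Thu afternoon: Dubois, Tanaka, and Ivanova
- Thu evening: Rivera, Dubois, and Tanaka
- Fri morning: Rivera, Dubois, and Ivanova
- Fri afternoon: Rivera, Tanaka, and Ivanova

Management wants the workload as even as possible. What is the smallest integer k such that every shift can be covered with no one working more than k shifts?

4

With 4 vet techs and 14 worker-slots to fill, someone must work at least ⌈14/4⌉ = 4 shifts, so k ≥ 4.
k = 4 works: Tue afternoon→Dubois, Tue evening→Dubois, Wed morning→Tanaka, Wed afternoon→Tanaka, Wed evening→Rivera+Dubois, Thu morning→Rivera+Dubois, Thu afternoon→Tanaka, Thu evening→Rivera, Fri morning→Rivera+Ivanova, Fri afternoon→Tanaka+Ivanova.
Loads: Rivera 4, Dubois 4, Tanaka 4, Ivanova 2 — all ≤ 4.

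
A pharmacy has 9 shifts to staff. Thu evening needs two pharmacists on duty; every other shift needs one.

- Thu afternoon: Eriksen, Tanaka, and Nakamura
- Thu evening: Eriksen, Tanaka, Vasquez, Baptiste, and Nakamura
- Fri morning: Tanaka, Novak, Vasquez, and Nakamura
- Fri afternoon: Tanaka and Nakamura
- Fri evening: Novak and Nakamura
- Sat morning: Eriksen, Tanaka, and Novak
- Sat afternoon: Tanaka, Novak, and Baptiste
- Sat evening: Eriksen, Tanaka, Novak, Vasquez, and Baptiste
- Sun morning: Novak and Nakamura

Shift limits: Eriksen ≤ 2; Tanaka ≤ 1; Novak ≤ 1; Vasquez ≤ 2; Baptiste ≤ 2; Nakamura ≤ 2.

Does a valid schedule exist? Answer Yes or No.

Yes

One valid schedule: Thu afternoon→Eriksen, Thu evening→Baptiste+Nakamura, Fri morning→Vasquez, Fri afternoon→Tanaka, Fri evening→Novak, Sat morning→Eriksen, Sat afternoon→Baptiste, Sat evening→Vasquez, Sun morning→Nakamura.
Loads: Eriksen 2/2, Tanaka 1/1, Novak 1/1, Vasquez 2/2, Baptiste 2/2, Nakamura 2/2 — all within limits.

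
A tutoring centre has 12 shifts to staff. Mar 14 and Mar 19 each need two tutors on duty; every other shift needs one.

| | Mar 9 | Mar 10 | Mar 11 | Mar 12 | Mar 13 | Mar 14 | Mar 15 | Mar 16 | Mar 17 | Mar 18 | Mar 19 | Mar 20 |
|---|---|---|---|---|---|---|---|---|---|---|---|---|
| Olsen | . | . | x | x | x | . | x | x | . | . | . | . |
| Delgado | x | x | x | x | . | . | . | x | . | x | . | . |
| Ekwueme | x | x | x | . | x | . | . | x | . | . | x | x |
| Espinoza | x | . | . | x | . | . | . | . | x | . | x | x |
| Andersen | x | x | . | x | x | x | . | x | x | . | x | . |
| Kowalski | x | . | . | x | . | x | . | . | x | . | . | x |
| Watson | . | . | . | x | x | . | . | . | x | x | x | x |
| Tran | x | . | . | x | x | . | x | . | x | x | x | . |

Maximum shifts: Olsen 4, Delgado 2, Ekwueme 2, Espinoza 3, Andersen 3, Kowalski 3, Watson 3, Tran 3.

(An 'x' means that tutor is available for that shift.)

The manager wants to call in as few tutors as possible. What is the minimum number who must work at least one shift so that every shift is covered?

14 slots to fill and no one can take more than 4, so at least ⌈14/4⌉ = 4 tutors are needed.
Any 4 tutors together have capacity at most 4+3+3+3 = 13 < 14 slots, so 4 can never suffice.
Olsen, Delgado, Ekwueme, Andersen, and Kowalski alone can cover everything: Mar 9→Kowalski, Mar 10→Delgado, Mar 11→Olsen, Mar 12→Kowalski, Mar 13→Olsen, Mar 14→Andersen+Kowalski, Mar 15→Olsen, Mar 16→Olsen, Mar 17→Andersen, Mar 18→Delgado, Mar 19→Ekwueme+Andersen, Mar 20→Ekwueme.

5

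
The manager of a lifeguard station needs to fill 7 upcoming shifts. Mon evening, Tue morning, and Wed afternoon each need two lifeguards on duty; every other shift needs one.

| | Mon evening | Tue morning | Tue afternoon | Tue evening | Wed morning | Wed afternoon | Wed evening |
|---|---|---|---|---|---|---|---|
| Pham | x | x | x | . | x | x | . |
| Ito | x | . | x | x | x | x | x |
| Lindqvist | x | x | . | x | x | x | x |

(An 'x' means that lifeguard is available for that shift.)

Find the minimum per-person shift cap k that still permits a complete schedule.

4

With 3 lifeguards and 10 worker-slots to fill, someone must work at least ⌈10/3⌉ = 4 shifts, so k ≥ 4.
k = 4 works: Mon evening→Pham+Ito, Tue morning→Pham+Lindqvist, Tue afternoon→Pham, Tue evening→Ito, Wed morning→Pham, Wed afternoon→Ito+Lindqvist, Wed evening→Ito.
Loads: Pham 4, Ito 4, Lindqvist 2 — all ≤ 4.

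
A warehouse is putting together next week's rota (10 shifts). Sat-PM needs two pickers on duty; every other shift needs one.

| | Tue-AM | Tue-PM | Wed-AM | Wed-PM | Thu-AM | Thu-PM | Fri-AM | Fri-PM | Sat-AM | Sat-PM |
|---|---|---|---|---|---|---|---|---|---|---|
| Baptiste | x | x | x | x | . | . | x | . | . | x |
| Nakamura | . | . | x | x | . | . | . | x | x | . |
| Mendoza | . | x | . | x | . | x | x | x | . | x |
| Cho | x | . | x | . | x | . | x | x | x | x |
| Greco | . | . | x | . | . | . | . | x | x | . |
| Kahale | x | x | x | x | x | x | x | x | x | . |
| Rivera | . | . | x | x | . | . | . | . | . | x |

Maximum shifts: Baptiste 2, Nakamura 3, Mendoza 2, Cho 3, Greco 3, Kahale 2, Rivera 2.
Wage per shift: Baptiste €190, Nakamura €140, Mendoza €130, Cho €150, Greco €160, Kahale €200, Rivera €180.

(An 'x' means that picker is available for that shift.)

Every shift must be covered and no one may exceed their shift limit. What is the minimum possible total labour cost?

Picking the cheapest available picker for each shift independently would cost €1510, but that ignores the shift limits.
An optimal schedule: Tue-AM→Cho, Tue-PM→Mendoza, Wed-AM→Greco, Wed-PM→Nakamura, Thu-AM→Cho, Thu-PM→Mendoza, Fri-AM→Cho, Fri-PM→Nakamura, Sat-AM→Nakamura, Sat-PM→Rivera+Baptiste.
Total: 150 + 130 + 160 + 140 + 150 + 130 + 150 + 140 + 140 + 180 + 190 = €1660.

€1660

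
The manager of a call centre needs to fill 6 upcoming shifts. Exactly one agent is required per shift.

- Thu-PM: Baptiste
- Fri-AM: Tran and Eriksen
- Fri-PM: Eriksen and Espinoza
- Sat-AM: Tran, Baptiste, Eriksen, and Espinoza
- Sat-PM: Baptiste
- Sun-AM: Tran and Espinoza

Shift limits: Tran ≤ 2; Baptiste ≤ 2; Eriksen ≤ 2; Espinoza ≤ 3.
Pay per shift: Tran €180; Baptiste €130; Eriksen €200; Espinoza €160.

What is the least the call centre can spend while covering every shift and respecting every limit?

Thu-PM can only be covered by Baptiste, so that assignment is forced.
Sat-PM can only be covered by Baptiste, so that assignment is forced.
Picking the cheapest available agent for each shift independently would cost €890, but that ignores the shift limits.
An optimal schedule: Thu-PM→Baptiste, Fri-AM→Tran, Fri-PM→Espinoza, Sat-AM→Espinoza, Sat-PM→Baptiste, Sun-AM→Espinoza.
Total: 130 + 180 + 160 + 160 + 130 + 160 = €920.

€920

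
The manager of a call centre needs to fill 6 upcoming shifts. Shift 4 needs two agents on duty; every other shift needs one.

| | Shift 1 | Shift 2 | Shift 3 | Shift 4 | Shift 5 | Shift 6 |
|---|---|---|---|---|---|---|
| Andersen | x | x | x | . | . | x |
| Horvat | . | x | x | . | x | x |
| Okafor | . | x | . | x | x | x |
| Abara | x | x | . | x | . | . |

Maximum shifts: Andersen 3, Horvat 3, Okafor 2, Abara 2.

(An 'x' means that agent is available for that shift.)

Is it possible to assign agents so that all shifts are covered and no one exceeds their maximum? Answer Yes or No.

Shift 4 can only be covered by Okafor and Abara, so that assignment is forced.
One valid schedule: Shift 1→Andersen, Shift 2→Horvat, Shift 3→Andersen, Shift 4→Okafor+Abara, Shift 5→Horvat, Shift 6→Andersen.
Loads: Andersen 3/3, Horvat 2/3, Okafor 1/2, Abara 1/2 — all within limits.

Yes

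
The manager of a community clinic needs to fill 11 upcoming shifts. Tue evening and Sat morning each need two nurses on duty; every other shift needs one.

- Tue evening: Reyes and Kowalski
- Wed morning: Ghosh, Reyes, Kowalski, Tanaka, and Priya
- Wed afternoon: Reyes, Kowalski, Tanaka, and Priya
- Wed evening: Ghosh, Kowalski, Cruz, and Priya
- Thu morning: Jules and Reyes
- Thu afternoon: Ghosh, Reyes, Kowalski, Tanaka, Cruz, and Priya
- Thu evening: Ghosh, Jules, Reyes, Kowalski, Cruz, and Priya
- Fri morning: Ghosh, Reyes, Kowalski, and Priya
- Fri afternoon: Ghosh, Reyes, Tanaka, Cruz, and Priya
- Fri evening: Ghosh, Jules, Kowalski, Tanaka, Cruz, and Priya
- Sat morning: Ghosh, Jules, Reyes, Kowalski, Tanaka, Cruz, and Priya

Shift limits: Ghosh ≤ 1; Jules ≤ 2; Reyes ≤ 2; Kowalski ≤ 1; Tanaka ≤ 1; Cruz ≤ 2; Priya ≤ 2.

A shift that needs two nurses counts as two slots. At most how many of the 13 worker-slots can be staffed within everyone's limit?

11

Total capacity across all nurses is 1+2+2+1+1+2+2 = 11, and 13 slots are needed, so at most 11 can be filled.
An assignment achieving 11: Tue evening→Reyes+Kowalski, Wed morning→Tanaka, Wed afternoon→Reyes, Wed evening→Ghosh, Thu morning→Jules, Thu afternoon→Cruz, Thu evening→Jules, Fri morning→Priya, Fri afternoon→Cruz, Fri evening→Priya.
Loads: Ghosh 1/1, Jules 2/2, Reyes 2/2, Kowalski 1/1, Tanaka 1/1, Cruz 2/2, Priya 2/2.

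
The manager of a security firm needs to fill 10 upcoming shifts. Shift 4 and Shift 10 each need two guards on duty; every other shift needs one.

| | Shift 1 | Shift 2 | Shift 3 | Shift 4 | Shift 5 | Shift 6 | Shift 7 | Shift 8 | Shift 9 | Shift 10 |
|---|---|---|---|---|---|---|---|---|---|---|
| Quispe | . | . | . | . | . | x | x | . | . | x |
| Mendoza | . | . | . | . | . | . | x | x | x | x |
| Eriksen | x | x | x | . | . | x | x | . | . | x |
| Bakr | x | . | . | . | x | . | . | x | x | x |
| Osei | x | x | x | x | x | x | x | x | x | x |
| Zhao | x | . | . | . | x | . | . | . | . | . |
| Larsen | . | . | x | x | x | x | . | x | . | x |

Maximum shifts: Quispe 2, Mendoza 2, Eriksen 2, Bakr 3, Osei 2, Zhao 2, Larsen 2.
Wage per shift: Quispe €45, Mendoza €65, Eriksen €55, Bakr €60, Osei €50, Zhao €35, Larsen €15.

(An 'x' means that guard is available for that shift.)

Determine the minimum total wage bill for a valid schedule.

€520

Shift 4 can only be covered by Osei and Larsen, so that assignment is forced.
Picking the cheapest available guard for each shift independently would cost €365, but that ignores the shift limits.
An optimal schedule: Shift 1→Zhao, Shift 2→Osei, Shift 3→Larsen, Shift 4→Larsen+Osei, Shift 5→Zhao, Shift 6→Quispe, Shift 7→Eriksen, Shift 8→Bakr, Shift 9→Bakr, Shift 10→Quispe+Eriksen.
Total: 35 + 50 + 15 + 15 + 50 + 35 + 45 + 55 + 60 + 60 + 45 + 55 = €520.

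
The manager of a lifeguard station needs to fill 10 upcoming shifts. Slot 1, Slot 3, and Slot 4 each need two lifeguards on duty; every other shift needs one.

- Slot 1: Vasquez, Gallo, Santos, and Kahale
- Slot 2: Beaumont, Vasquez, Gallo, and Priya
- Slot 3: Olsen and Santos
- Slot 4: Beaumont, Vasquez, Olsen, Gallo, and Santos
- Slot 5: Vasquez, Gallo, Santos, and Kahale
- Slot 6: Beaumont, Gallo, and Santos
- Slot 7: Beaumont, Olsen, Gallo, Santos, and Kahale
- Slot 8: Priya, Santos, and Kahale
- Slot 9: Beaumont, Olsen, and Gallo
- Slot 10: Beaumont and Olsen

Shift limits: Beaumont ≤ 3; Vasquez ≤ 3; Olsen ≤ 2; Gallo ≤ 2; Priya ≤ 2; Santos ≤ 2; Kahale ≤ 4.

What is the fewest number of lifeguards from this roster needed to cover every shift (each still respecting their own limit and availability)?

13 slots to fill and no one can take more than 4, so at least ⌈13/4⌉ = 4 lifeguards are needed.
Any 4 lifeguards together have capacity at most 4+3+3+2 = 12 < 13 slots, so 4 can never suffice.
Beaumont, Vasquez, Olsen, Santos, and Kahale alone can cover everything: Slot 1→Vasquez+Kahale, Slot 2→Beaumont, Slot 3→Olsen+Santos, Slot 4→Vasquez+Santos, Slot 5→Vasquez, Slot 6→Beaumont, Slot 7→Kahale, Slot 8→Kahale, Slot 9→Beaumont, Slot 10→Olsen.

5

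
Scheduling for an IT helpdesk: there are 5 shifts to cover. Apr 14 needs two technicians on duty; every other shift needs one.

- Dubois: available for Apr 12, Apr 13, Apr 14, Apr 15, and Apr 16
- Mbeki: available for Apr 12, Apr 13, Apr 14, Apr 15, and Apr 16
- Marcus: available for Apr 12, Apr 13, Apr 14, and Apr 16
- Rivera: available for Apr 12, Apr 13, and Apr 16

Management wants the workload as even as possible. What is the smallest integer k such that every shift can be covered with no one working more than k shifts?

With 4 technicians and 6 worker-slots to fill, someone must work at least ⌈6/4⌉ = 2 shifts, so k ≥ 2.
k = 2 works: Apr 12→Mbeki, Apr 13→Marcus, Apr 14→Dubois+Mbeki, Apr 15→Dubois, Apr 16→Marcus.
Loads: Dubois 2, Mbeki 2, Marcus 2, Rivera 0 — all ≤ 2.

2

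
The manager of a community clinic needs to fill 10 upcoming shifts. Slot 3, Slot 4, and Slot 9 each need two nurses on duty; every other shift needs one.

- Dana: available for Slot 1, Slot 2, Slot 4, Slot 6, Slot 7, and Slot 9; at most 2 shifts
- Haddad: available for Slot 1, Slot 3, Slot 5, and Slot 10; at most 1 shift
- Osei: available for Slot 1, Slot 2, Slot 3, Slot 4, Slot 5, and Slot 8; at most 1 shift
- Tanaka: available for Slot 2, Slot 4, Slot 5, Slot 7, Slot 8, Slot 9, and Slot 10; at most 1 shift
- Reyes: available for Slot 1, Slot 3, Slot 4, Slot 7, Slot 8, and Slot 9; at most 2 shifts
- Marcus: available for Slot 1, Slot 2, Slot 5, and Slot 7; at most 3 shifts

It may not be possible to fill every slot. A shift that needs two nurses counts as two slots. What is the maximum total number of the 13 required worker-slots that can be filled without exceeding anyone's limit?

Total capacity across all nurses is 2+1+1+1+2+3 = 10, and 13 slots are needed, so at most 10 can be filled.
An assignment achieving 10: Slot 2→Marcus, Slot 3→Osei+Reyes, Slot 5→Marcus, Slot 6→Dana, Slot 7→Marcus, Slot 8→Tanaka, Slot 9→Dana+Reyes, Slot 10→Haddad.
Loads: Dana 2/2, Haddad 1/1, Osei 1/1, Tanaka 1/1, Reyes 2/2, Marcus 3/3.

10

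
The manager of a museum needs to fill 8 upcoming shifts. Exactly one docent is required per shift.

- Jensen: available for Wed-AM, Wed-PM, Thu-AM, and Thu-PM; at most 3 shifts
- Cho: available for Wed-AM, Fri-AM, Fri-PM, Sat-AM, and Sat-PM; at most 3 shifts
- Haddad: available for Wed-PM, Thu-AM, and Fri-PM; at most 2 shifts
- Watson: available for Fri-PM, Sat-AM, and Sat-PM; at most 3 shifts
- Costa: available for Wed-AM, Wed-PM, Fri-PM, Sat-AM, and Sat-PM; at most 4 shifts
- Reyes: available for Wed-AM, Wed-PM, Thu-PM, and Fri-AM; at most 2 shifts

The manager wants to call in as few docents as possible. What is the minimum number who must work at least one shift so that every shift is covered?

8 slots to fill and no one can take more than 4, so at least ⌈8/4⌉ = 2 docents are needed.
Any 2 docents together have capacity at most 4+3 = 7 < 8 slots, so 2 can never suffice.
Jensen, Cho, and Haddad alone can cover everything: Wed-AM→Jensen, Wed-PM→Jensen, Thu-AM→Haddad, Thu-PM→Jensen, Fri-AM→Cho, Fri-PM→Haddad, Sat-AM→Cho, Sat-PM→Cho.

3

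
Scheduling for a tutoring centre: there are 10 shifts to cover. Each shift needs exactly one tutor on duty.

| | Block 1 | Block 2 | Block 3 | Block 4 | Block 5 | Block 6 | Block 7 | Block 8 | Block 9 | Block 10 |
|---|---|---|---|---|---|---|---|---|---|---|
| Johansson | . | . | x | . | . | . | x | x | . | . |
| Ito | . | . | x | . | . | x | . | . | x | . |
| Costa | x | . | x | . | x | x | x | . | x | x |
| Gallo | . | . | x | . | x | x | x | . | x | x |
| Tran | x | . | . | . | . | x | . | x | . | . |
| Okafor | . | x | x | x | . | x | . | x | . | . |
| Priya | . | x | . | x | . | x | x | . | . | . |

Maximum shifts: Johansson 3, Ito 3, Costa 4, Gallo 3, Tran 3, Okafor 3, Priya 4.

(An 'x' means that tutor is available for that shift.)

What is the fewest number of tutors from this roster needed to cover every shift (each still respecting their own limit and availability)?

3

10 slots to fill and no one can take more than 4, so at least ⌈10/4⌉ = 3 tutors are needed.
Johansson, Costa, and Okafor alone can cover everything: Block 1→Costa, Block 2→Okafor, Block 3→Johansson, Block 4→Okafor, Block 5→Costa, Block 6→Okafor, Block 7→Johansson, Block 8→Johansson, Block 9→Costa, Block 10→Costa.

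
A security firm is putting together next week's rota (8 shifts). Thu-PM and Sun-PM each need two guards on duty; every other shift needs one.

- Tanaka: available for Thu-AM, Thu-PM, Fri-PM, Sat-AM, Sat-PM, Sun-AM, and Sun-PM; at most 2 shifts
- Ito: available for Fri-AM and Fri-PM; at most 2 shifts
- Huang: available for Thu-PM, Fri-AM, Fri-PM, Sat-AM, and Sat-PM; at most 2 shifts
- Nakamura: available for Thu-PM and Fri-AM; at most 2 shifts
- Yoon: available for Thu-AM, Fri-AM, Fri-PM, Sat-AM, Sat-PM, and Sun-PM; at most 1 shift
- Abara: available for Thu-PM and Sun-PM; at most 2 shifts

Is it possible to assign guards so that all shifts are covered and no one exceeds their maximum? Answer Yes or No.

Sun-AM can only be covered by Tanaka, so that assignment is forced.
One valid schedule: Thu-AM→Tanaka, Thu-PM→Nakamura+Abara, Fri-AM→Ito, Fri-PM→Ito, Sat-AM→Huang, Sat-PM→Huang, Sun-AM→Tanaka, Sun-PM→Yoon+Abara.
Loads: Tanaka 2/2, Ito 2/2, Huang 2/2, Nakamura 1/2, Yoon 1/1, Abara 2/2 — all within limits.

Yes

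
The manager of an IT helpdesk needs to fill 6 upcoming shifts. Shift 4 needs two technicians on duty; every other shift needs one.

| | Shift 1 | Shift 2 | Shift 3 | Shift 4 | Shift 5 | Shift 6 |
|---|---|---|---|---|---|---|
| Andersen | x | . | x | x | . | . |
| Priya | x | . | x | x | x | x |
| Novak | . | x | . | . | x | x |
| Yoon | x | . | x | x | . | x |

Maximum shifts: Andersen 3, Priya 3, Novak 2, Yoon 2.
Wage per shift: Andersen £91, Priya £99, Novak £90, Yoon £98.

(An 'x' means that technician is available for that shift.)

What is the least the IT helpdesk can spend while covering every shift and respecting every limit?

Shift 2 can only be covered by Novak, so that assignment is forced.
Picking the cheapest available technician for each shift independently would cost £641, but that ignores the shift limits.
An optimal schedule: Shift 1→Andersen, Shift 2→Novak, Shift 3→Andersen, Shift 4→Andersen+Yoon, Shift 5→Novak, Shift 6→Yoon.
Total: 91 + 90 + 91 + 91 + 98 + 90 + 98 = £649.

£649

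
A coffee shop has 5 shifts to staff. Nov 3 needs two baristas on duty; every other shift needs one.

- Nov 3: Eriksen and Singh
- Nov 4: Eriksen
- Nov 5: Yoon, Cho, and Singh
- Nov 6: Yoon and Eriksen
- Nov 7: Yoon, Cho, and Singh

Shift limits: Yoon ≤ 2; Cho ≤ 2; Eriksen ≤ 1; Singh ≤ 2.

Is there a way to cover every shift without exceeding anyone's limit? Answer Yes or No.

Total capacity is 7 and 6 slots are needed, so capacity alone doesn't rule it out.
Shifts {Nov 3, Nov 4} need 3 worker-slots in total, but the baristas available for any of those shifts (Eriksen and Singh) can supply at most 2 among them. So no valid schedule exists.

No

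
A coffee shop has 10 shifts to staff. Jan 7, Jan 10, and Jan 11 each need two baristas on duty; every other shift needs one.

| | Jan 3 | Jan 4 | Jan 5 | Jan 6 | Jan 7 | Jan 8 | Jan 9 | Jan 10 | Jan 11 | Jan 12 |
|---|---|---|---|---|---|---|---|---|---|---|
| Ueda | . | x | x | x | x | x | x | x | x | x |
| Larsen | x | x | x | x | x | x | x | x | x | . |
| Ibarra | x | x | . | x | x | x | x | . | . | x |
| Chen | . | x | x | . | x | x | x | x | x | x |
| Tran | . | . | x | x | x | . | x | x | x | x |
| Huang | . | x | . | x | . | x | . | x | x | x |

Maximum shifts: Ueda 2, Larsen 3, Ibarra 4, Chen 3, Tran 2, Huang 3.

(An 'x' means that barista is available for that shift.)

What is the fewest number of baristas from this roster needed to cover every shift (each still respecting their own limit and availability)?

4

13 slots to fill and no one can take more than 4, so at least ⌈13/4⌉ = 4 baristas are needed.
Larsen, Ibarra, Chen, and Huang alone can cover everything: Jan 3→Larsen, Jan 4→Ibarra, Jan 5→Larsen, Jan 6→Larsen, Jan 7→Ibarra+Chen, Jan 8→Huang, Jan 9→Ibarra, Jan 10→Chen+Huang, Jan 11→Chen+Huang, Jan 12→Ibarra.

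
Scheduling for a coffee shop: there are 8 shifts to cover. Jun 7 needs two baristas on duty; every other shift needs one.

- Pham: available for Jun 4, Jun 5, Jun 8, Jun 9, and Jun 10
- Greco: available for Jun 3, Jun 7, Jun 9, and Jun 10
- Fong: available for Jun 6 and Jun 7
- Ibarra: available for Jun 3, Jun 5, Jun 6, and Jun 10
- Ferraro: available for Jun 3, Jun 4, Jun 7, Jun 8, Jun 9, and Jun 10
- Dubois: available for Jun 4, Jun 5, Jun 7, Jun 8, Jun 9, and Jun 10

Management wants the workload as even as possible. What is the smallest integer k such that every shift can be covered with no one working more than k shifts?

With 6 baristas and 9 worker-slots to fill, someone must work at least ⌈9/6⌉ = 2 shifts, so k ≥ 2.
k = 2 works: Jun 3→Greco, Jun 4→Pham, Jun 5→Pham, Jun 6→Fong, Jun 7→Fong+Ferraro, Jun 8→Ferraro, Jun 9→Greco, Jun 10→Ibarra.
Loads: Pham 2, Greco 2, Fong 2, Ibarra 1, Ferraro 2, Dubois 0 — all ≤ 2.

2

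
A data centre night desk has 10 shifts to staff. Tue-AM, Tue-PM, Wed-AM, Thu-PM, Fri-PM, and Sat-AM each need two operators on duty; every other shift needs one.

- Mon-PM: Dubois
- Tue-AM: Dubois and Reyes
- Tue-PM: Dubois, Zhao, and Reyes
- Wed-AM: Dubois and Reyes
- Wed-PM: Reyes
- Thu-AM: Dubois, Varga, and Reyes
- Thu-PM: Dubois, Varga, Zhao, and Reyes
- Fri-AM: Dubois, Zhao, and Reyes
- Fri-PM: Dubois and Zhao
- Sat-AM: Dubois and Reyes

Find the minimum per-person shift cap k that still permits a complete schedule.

With 4 operators and 16 worker-slots to fill, someone must work at least ⌈16/4⌉ = 4 shifts, so k ≥ 4.
k = 4 fails: Shifts {Mon-PM, Tue-AM, Wed-AM, Fri-PM, Sat-AM} need 9 worker-slots in total, but the operators available for any of those shifts (Dubois, Zhao, and Reyes) can supply at most 8 among them. So no valid schedule exists.
k = 5 works: Mon-PM→Dubois, Tue-AM→Dubois+Reyes, Tue-PM→Zhao+Reyes, Wed-AM→Dubois+Reyes, Wed-PM→Reyes, Thu-AM→Varga, Thu-PM→Varga+Zhao, Fri-AM→Zhao, Fri-PM→Dubois+Zhao, Sat-AM→Dubois+Reyes.
Loads: Dubois 5, Varga 2, Zhao 4, Reyes 5 — all ≤ 5.

5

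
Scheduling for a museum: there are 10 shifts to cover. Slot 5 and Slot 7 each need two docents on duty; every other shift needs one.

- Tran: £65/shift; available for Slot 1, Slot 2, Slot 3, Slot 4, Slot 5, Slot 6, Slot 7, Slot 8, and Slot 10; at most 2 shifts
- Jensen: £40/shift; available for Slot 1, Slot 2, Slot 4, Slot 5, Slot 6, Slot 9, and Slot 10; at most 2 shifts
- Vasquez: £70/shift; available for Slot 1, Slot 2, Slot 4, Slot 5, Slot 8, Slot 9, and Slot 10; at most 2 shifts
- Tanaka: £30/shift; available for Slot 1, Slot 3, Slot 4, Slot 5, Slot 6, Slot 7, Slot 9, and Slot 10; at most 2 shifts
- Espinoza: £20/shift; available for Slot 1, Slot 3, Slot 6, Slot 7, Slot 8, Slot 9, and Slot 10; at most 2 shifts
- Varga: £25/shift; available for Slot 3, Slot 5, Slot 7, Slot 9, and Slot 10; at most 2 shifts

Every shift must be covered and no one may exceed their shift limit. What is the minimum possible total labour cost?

Picking the cheapest available docent for each shift independently would cost £290, but that ignores the shift limits.
An optimal schedule: Slot 1→Vasquez, Slot 2→Tran, Slot 3→Tanaka, Slot 4→Jensen, Slot 5→Tanaka+Varga, Slot 6→Jensen, Slot 7→Espinoza+Varga, Slot 8→Tran, Slot 9→Vasquez, Slot 10→Espinoza.
Total: 70 + 65 + 30 + 40 + 30 + 25 + 40 + 20 + 25 + 65 + 70 + 20 = £500.

£500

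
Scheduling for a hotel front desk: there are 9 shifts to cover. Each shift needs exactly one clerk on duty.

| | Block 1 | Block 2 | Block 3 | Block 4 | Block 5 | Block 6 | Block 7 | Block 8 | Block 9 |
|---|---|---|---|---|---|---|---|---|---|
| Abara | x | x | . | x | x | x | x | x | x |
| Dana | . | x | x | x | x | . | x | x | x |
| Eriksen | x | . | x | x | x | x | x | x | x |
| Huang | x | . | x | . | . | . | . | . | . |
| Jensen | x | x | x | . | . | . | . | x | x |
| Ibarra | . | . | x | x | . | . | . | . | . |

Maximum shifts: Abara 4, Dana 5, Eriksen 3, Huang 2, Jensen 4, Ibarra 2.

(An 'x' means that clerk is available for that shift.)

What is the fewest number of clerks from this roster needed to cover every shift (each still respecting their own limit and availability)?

2

9 slots to fill and no one can take more than 5, so at least ⌈9/5⌉ = 2 clerks are needed.
Abara and Dana alone can cover everything: Block 1→Abara, Block 2→Abara, Block 3→Dana, Block 4→Abara, Block 5→Dana, Block 6→Abara, Block 7→Dana, Block 8→Dana, Block 9→Dana.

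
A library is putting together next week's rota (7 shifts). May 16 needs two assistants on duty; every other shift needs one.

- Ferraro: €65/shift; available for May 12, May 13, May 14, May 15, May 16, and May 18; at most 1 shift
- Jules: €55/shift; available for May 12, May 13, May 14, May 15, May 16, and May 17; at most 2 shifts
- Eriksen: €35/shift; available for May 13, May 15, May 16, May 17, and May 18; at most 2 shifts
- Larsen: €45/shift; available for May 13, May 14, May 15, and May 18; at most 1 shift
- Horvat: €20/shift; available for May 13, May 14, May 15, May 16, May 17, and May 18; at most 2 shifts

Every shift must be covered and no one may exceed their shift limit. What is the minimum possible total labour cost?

Picking the cheapest available assistant for each shift independently would cost €210, but that ignores the shift limits.
An optimal schedule: May 12→Ferraro, May 13→Larsen, May 14→Jules, May 15→Horvat, May 16→Eriksen+Horvat, May 17→Jules, May 18→Eriksen.
Total: 65 + 45 + 55 + 20 + 35 + 20 + 55 + 35 = €330.

€330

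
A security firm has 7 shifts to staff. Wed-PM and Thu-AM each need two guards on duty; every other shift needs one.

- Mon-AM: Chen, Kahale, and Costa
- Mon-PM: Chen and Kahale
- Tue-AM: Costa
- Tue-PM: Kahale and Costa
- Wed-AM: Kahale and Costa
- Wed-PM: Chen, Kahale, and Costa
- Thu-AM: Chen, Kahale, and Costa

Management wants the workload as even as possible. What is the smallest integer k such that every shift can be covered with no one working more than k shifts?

With 3 guards and 9 worker-slots to fill, someone must work at least ⌈9/3⌉ = 3 shifts, so k ≥ 3.
k = 3 works: Mon-AM→Chen, Mon-PM→Chen, Tue-AM→Costa, Tue-PM→Kahale, Wed-AM→Kahale, Wed-PM→Chen+Costa, Thu-AM→Kahale+Costa.
Loads: Chen 3, Kahale 3, Costa 3 — all ≤ 3.

3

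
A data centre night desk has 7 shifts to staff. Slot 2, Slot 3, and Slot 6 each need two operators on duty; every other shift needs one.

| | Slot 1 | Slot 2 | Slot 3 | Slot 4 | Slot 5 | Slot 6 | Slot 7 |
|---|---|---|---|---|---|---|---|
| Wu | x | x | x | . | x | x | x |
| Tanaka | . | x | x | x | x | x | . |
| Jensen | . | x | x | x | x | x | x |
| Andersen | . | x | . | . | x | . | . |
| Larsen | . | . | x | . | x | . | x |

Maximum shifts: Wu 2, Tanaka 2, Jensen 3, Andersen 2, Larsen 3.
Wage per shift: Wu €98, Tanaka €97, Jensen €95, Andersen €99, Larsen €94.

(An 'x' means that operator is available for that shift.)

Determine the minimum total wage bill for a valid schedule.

€957

Slot 1 can only be covered by Wu, so that assignment is forced.
Picking the cheapest available operator for each shift independently would cost €954, but that ignores the shift limits.
An optimal schedule: Slot 1→Wu, Slot 2→Jensen+Tanaka, Slot 3→Larsen+Wu, Slot 4→Jensen, Slot 5→Larsen, Slot 6→Jensen+Tanaka, Slot 7→Larsen.
Total: 98 + 95 + 97 + 94 + 98 + 95 + 94 + 95 + 97 + 94 = €957.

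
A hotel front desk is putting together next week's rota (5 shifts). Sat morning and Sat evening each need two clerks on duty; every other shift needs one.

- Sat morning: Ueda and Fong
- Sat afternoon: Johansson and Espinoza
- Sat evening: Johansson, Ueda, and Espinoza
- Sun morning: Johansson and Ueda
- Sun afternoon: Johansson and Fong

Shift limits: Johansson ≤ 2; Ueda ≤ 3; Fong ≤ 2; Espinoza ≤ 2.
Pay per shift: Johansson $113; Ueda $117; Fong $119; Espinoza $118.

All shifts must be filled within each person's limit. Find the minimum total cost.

$814

Sat morning can only be covered by Ueda and Fong, so that assignment is forced.
Picking the cheapest available clerk for each shift independently would cost $805, but that ignores the shift limits.
An optimal schedule: Sat morning→Ueda+Fong, Sat afternoon→Johansson, Sat evening→Ueda+Espinoza, Sun morning→Ueda, Sun afternoon→Johansson.
Total: 117 + 119 + 113 + 117 + 118 + 117 + 113 = $814.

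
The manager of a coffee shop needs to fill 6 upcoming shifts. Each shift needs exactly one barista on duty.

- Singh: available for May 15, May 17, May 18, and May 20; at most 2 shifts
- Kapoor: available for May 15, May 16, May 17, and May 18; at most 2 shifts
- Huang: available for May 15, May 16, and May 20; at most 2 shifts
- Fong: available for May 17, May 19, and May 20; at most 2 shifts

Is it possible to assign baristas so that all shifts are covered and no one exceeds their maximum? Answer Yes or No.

Yes

May 19 can only be covered by Fong, so that assignment is forced.
One valid schedule: May 15→Singh, May 16→Kapoor, May 17→Kapoor, May 18→Singh, May 19→Fong, May 20→Huang.
Loads: Singh 2/2, Kapoor 2/2, Huang 1/2, Fong 1/2 — all within limits.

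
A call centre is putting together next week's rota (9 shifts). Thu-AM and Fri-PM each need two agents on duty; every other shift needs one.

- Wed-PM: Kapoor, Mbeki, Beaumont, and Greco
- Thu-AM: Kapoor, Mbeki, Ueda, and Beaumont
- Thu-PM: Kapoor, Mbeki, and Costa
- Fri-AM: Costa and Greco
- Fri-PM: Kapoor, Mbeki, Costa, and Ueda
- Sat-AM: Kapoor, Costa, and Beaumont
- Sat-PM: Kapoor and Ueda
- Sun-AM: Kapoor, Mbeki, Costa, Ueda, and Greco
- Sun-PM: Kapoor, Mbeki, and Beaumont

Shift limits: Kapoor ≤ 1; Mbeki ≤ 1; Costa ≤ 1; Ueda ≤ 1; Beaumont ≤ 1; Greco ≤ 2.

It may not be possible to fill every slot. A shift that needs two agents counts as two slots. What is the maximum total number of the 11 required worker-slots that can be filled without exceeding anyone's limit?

Total capacity across all agents is 1+1+1+1+1+2 = 7, and 11 slots are needed, so at most 7 can be filled.
An assignment achieving 7: Wed-PM→Greco, Thu-AM→Ueda, Thu-PM→Mbeki, Fri-AM→Costa, Sat-AM→Beaumont, Sat-PM→Kapoor, Sun-AM→Greco.
Loads: Kapoor 1/1, Mbeki 1/1, Costa 1/1, Ueda 1/1, Beaumont 1/1, Greco 2/2.

7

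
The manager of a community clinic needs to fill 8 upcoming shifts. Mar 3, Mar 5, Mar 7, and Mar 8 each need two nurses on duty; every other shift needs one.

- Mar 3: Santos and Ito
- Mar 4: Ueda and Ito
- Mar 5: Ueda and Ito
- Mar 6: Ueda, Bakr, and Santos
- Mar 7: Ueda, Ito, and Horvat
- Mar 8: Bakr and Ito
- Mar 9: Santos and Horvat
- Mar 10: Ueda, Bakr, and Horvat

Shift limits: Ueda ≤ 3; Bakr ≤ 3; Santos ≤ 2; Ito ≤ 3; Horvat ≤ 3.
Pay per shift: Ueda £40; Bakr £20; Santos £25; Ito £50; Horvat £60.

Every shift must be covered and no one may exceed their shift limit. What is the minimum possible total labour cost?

Mar 3 can only be covered by Santos and Ito, so that assignment is forced.
Mar 5 can only be covered by Ueda and Ito, so that assignment is forced.
Mar 8 can only be covered by Bakr and Ito, so that assignment is forced.
Picking the cheapest available nurse for each shift independently would cost £430, but that ignores the shift limits.
An optimal schedule: Mar 3→Santos+Ito, Mar 4→Ueda, Mar 5→Ueda+Ito, Mar 6→Bakr, Mar 7→Ueda+Horvat, Mar 8→Bakr+Ito, Mar 9→Santos, Mar 10→Bakr.
Total: 25 + 50 + 40 + 40 + 50 + 20 + 40 + 60 + 20 + 50 + 25 + 20 = £440.

£440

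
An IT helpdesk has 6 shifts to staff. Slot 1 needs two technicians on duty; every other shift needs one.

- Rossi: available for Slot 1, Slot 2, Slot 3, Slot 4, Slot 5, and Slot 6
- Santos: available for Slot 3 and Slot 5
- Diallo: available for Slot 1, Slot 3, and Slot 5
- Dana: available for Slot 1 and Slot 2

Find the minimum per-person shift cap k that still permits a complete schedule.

2

With 4 technicians and 7 worker-slots to fill, someone must work at least ⌈7/4⌉ = 2 shifts, so k ≥ 2.
k = 2 works: Slot 1→Diallo+Dana, Slot 2→Dana, Slot 3→Santos, Slot 4→Rossi, Slot 5→Santos, Slot 6→Rossi.
Loads: Rossi 2, Santos 2, Diallo 1, Dana 2 — all ≤ 2.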